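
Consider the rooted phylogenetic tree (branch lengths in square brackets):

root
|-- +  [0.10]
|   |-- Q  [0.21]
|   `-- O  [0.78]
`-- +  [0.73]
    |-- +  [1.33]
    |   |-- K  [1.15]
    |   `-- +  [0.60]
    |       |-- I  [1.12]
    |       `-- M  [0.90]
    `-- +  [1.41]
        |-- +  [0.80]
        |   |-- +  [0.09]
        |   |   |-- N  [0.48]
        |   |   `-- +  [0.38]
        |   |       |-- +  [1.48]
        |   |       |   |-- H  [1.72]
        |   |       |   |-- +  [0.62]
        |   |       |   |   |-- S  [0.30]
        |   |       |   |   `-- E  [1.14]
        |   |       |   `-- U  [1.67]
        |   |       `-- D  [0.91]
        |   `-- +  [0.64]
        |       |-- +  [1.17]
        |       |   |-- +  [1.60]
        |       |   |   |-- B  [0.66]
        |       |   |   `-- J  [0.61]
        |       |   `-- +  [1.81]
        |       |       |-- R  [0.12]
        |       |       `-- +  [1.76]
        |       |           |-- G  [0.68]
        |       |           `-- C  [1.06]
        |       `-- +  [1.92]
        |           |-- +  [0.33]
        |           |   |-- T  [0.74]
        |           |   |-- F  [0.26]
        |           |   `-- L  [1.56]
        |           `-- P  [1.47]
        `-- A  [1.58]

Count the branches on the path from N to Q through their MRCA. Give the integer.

7

The MRCA of N and Q is the root of the tree.
From N up to that node: 5 branches. From Q up to the same node: 2 branches. Total: 5 + 2 = 7.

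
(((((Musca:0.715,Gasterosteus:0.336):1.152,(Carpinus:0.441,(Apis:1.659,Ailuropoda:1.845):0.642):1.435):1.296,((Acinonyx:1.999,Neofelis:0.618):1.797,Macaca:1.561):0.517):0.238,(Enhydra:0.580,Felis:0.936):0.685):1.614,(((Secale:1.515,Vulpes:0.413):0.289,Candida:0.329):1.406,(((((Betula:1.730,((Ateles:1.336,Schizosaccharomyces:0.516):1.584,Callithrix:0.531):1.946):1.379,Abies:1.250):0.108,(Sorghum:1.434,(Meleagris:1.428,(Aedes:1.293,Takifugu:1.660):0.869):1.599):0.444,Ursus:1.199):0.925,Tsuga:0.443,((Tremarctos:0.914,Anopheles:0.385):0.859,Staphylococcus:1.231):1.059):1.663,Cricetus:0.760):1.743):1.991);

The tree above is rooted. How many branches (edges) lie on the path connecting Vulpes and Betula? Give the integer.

The MRCA of Vulpes and Betula is the node subtending (((Secale,Vulpes),Candida),(((((Betula,((Ateles,Schizosaccharomyces),Callithrix)),Abies),(Sorghum,(Meleagris,(Aedes,Takifugu))),Ursus),Tsuga,((Tremarctos,Anopheles),Staphylococcus)),Cricetus)).
From Vulpes up to that node: 3 branches. From Betula up to the same node: 6 branches. Total: 3 + 6 = 9.

9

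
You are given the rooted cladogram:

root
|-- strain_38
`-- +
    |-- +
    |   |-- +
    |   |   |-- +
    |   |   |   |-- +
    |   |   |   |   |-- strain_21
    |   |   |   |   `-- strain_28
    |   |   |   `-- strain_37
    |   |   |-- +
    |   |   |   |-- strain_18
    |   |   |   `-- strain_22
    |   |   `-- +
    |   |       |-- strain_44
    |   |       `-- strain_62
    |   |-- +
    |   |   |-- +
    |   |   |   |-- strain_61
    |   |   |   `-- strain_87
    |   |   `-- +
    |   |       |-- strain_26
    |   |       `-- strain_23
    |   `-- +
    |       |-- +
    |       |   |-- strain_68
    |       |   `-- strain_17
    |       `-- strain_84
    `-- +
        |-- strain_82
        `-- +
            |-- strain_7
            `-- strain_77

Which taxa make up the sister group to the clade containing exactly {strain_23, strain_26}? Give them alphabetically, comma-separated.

The clade containing exactly {strain_23, strain_26} attaches to the tree at the node subtending ((strain_61,strain_87),(strain_26,strain_23)).
The other lineage descending from that same node — the sister group — is (strain_61,strain_87); its 2 tips in alphabetical order are the answer.

strain_61, strain_87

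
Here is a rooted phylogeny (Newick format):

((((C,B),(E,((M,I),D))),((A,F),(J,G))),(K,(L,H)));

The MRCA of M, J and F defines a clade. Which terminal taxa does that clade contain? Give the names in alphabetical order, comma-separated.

Tracing M: it sits inside (M,I).
Tracing J: it sits inside (J,G).
Tracing F: it sits inside (A,F).
The smallest clade enclosing all 3 is (((C,B),(E,((M,I),D))),((A,F),(J,G))); the answer is its 10 terminal taxa in alphabetical order.

A, B, C, D, E, F, G, I, J, M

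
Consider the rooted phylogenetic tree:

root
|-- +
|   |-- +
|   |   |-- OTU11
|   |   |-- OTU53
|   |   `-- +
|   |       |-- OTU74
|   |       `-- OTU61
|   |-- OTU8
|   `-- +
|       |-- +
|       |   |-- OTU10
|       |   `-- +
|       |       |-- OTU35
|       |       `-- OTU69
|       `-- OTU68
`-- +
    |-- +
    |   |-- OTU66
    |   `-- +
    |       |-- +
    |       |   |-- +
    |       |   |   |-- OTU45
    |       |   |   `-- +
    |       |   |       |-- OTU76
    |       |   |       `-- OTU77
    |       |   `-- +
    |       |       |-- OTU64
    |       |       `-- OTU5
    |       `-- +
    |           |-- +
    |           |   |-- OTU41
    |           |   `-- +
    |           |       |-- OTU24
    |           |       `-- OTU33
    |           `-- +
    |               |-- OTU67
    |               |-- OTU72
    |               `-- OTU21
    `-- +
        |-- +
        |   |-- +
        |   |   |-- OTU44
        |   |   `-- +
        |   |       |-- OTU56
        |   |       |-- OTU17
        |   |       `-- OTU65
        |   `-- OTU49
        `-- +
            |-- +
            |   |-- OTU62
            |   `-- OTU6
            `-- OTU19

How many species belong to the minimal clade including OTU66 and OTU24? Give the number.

12

The MRCA of OTU66 and OTU24 is the node subtending (OTU66,(((OTU45,(OTU76,OTU77)),(OTU64,OTU5)),((OTU41,(OTU24,OTU33)),(OTU67,OTU72,OTU21)))).
That clade contains 12 terminal taxa: OTU21, OTU24, OTU33, OTU41, OTU45, OTU5, OTU64, OTU66, OTU67, OTU72, OTU76, OTU77.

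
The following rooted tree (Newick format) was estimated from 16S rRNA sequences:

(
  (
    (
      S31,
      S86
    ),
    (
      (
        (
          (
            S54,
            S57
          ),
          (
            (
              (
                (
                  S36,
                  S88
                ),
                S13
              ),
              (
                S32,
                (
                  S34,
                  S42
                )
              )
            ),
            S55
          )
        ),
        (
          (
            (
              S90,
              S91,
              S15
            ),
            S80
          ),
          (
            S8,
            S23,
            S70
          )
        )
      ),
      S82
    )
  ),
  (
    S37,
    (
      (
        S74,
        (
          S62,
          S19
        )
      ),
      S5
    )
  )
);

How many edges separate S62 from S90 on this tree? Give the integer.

The MRCA of S62 and S90 is the root of the tree.
From S62 up to that node: 5 branches. From S90 up to the same node: 7 branches. Total: 5 + 7 = 12.

12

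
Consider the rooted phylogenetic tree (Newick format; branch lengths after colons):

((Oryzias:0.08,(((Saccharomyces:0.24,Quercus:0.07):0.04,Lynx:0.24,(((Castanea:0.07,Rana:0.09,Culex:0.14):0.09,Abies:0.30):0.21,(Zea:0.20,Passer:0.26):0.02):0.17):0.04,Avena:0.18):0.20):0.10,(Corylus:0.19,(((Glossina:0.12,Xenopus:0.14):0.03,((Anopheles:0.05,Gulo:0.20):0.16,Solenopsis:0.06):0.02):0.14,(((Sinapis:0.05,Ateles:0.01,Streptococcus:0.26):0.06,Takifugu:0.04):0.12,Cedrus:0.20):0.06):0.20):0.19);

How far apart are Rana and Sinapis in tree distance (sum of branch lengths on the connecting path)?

1.58

The path runs Rana → … → MRCA → … → Sinapis; the MRCA is the root of the tree.
Branch lengths along that path: 0.09 + 0.09 + 0.21 + 0.17 + 0.04 + 0.20 + 0.10 + 0.19 + 0.20 + 0.06 + 0.12 + 0.06 + 0.05 = 1.58.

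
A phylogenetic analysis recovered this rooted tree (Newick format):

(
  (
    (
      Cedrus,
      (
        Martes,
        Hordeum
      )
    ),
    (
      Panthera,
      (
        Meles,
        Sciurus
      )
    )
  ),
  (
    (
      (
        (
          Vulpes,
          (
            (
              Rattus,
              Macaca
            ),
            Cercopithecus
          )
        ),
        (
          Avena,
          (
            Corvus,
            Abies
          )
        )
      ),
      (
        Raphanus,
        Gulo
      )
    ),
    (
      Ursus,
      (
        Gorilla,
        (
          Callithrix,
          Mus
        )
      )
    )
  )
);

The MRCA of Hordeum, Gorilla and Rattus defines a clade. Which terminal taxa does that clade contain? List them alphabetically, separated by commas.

Abies, Avena, Callithrix, Cedrus, Cercopithecus, Corvus, Gorilla, Gulo, Hordeum, Macaca, Martes, Meles, Mus, Panthera, Raphanus, Rattus, Sciurus, Ursus, Vulpes

Tracing Hordeum: it sits inside (Martes,Hordeum).
Tracing Gorilla: it sits inside (Gorilla,(Callithrix,Mus)).
Tracing Rattus: it sits inside (Rattus,Macaca).
The smallest clade enclosing all 3 is the whole tree (their MRCA is the root), so the answer is all 19 tips in alphabetical order.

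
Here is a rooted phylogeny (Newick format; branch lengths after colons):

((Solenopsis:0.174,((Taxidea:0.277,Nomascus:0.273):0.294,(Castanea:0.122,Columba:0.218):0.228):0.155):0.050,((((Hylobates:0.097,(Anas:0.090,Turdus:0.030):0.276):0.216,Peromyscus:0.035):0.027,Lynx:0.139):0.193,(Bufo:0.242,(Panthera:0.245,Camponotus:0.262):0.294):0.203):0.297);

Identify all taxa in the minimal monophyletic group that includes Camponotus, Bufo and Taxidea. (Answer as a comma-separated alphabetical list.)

Anas, Bufo, Camponotus, Castanea, Columba, Hylobates, Lynx, Nomascus, Panthera, Peromyscus, Solenopsis, Taxidea, Turdus

Tracing Camponotus: it sits inside (Panthera,Camponotus).
Tracing Bufo: it sits inside (Bufo,(Panthera,Camponotus)).
Tracing Taxidea: it sits inside (Taxidea,Nomascus).
The smallest clade enclosing all 3 is the whole tree (their MRCA is the root), so the answer is all 13 tips in alphabetical order.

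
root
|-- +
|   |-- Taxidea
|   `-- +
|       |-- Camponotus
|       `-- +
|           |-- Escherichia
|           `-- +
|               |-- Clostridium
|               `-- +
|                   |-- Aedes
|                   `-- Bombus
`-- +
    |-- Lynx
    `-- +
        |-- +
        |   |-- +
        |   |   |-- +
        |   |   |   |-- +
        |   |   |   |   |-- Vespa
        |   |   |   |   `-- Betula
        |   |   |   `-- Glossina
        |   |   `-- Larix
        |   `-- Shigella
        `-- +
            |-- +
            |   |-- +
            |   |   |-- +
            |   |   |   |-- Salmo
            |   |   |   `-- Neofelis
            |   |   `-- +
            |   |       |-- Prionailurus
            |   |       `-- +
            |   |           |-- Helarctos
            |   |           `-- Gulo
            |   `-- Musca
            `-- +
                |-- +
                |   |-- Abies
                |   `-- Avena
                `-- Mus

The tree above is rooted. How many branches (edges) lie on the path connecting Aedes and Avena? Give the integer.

The MRCA of Aedes and Avena is the root of the tree.
From Aedes up to that node: 6 branches. From Avena up to the same node: 6 branches. Total: 6 + 6 = 12.

12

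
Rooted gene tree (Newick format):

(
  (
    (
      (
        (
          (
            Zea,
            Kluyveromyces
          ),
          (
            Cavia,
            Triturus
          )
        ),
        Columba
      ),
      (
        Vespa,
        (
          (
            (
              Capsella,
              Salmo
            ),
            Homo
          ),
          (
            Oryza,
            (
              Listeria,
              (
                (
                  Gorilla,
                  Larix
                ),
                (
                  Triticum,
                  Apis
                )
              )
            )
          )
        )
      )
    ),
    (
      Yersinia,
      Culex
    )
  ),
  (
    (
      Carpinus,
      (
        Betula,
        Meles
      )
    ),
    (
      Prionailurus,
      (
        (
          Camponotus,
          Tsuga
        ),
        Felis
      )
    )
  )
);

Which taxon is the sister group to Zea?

Zea attaches to the tree at the node subtending (Zea,Kluyveromyces).
The other lineage descending from that same node — the sister group — is the single tip Kluyveromyces.

Kluyveromyces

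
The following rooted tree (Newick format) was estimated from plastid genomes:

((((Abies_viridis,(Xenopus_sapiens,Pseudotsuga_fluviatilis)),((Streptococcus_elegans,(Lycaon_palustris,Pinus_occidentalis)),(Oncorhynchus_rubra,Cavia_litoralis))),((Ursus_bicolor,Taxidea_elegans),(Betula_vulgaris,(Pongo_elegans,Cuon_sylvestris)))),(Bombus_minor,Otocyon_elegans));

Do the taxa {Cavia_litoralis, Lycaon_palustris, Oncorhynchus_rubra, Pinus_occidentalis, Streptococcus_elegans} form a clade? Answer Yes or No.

Yes

The most recent common ancestor of these taxa subtends ((Streptococcus_elegans,(Lycaon_palustris,Pinus_occidentalis)),(Oncorhynchus_rubra,Cavia_litoralis)).
That clade has exactly 5 tips — every listed taxon and nothing else — so the group is monophyletic.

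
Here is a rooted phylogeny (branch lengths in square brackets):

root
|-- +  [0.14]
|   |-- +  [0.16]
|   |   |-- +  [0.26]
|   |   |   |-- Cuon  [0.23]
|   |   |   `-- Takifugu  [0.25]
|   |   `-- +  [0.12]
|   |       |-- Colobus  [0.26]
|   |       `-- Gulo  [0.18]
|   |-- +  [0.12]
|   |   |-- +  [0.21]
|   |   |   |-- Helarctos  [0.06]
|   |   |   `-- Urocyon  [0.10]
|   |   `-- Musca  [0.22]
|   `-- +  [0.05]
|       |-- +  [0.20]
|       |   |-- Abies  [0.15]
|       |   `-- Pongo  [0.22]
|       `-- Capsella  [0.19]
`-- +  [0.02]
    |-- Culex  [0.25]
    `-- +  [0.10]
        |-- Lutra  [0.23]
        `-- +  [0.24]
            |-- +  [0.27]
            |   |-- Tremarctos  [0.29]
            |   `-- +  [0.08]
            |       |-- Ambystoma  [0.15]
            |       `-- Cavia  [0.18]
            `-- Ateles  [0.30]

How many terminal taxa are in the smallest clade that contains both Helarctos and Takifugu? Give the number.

10

The MRCA of Helarctos and Takifugu is the node subtending (((Cuon,Takifugu),(Colobus,Gulo)),((Helarctos,Urocyon),Musca),((Abies,Pongo),Capsella)).
That clade contains 10 terminal taxa: Abies, Capsella, Colobus, Cuon, Gulo, Helarctos, Musca, Pongo, Takifugu, Urocyon.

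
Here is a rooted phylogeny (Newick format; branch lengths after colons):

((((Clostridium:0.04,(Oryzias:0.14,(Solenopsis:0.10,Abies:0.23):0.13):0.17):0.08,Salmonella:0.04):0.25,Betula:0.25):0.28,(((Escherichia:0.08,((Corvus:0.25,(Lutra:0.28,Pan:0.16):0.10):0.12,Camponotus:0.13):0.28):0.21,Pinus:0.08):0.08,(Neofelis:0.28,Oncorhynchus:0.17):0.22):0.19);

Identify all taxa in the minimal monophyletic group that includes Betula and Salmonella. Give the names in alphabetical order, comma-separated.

Tracing Betula: it sits inside (((Clostridium,(Oryzias,(Solenopsis,Abies))),Salmonella),Betula).
Tracing Salmonella: it sits inside ((Clostridium,(Oryzias,(Solenopsis,Abies))),Salmonella).
The smallest clade enclosing both is (((Clostridium,(Oryzias,(Solenopsis,Abies))),Salmonella),Betula); the answer is its 6 terminal taxa in alphabetical order.

Abies, Betula, Clostridium, Oryzias, Salmonella, Solenopsis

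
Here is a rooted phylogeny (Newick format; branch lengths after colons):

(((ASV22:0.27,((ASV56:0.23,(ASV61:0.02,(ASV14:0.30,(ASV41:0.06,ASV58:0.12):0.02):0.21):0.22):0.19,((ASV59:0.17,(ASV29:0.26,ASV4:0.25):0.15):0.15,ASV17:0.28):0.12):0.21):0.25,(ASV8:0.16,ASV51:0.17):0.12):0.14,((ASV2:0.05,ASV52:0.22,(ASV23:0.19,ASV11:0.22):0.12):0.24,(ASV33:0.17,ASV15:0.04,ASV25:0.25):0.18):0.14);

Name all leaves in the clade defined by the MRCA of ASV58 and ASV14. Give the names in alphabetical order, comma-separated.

Tracing ASV58: it sits inside (ASV41,ASV58).
Tracing ASV14: it sits inside (ASV14,(ASV41,ASV58)).
The smallest clade enclosing both is (ASV14,(ASV41,ASV58)); the answer is its 3 terminal taxa in alphabetical order.

ASV14, ASV41, ASV58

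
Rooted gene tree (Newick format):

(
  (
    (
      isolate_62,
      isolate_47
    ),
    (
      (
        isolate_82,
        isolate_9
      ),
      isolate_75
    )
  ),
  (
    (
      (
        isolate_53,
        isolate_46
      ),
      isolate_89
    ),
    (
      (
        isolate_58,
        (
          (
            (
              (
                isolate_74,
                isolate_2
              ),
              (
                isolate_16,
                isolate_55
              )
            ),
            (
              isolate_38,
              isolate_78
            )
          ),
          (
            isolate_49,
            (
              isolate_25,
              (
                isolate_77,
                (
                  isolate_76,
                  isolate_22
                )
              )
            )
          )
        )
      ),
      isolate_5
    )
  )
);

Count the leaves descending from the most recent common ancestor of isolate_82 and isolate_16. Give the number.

The MRCA of isolate_82 and isolate_16 is the root, so the clade is the entire tree.
That clade contains 21 terminal taxa: isolate_16, isolate_2, isolate_22, isolate_25, isolate_38, isolate_46, isolate_47, isolate_49, isolate_5, isolate_53, isolate_55, isolate_58, isolate_62, isolate_74, isolate_75, isolate_76, isolate_77, isolate_78, isolate_82, isolate_89, isolate_9.

21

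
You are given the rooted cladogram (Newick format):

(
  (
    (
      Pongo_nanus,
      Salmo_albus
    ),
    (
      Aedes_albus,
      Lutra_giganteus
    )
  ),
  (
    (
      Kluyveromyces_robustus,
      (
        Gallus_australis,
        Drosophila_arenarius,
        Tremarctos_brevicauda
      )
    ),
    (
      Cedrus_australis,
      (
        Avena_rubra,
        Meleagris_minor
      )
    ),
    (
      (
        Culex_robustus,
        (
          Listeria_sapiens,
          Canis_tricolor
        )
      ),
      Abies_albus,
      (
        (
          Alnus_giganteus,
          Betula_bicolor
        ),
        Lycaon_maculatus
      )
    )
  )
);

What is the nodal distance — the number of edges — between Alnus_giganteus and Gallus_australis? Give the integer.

The MRCA of Alnus_giganteus and Gallus_australis is the node subtending ((Kluyveromyces_robustus,(Gallus_australis,Drosophila_arenarius,Tremarctos_brevicauda)),(Cedrus_australis,(Avena_rubra,Meleagris_minor)),((Culex_robustus,(Listeria_sapiens,Canis_tricolor)),Abies_albus,((Alnus_giganteus,Betula_bicolor),Lycaon_maculatus))).
From Alnus_giganteus up to that node: 4 branches. From Gallus_australis up to the same node: 3 branches. Total: 4 + 3 = 7.

7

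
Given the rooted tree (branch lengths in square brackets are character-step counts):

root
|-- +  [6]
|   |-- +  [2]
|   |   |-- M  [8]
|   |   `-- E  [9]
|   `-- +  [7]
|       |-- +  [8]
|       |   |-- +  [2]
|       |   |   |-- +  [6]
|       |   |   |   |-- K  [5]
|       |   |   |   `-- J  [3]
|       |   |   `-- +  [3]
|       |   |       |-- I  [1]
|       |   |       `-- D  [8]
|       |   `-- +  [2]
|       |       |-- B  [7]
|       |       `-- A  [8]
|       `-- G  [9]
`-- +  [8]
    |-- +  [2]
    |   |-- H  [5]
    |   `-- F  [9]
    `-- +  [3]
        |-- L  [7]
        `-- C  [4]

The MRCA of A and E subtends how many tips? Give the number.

The MRCA of A and E is the node subtending ((M,E),((((K,J),(I,D)),(B,A)),G)).
That clade contains 9 terminal taxa: A, B, D, E, G, I, J, K, M.

9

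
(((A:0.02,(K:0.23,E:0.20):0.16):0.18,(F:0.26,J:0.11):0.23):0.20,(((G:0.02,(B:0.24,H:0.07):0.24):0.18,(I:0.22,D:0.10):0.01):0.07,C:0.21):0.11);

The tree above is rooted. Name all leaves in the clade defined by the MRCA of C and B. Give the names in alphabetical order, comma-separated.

B, C, D, G, H, I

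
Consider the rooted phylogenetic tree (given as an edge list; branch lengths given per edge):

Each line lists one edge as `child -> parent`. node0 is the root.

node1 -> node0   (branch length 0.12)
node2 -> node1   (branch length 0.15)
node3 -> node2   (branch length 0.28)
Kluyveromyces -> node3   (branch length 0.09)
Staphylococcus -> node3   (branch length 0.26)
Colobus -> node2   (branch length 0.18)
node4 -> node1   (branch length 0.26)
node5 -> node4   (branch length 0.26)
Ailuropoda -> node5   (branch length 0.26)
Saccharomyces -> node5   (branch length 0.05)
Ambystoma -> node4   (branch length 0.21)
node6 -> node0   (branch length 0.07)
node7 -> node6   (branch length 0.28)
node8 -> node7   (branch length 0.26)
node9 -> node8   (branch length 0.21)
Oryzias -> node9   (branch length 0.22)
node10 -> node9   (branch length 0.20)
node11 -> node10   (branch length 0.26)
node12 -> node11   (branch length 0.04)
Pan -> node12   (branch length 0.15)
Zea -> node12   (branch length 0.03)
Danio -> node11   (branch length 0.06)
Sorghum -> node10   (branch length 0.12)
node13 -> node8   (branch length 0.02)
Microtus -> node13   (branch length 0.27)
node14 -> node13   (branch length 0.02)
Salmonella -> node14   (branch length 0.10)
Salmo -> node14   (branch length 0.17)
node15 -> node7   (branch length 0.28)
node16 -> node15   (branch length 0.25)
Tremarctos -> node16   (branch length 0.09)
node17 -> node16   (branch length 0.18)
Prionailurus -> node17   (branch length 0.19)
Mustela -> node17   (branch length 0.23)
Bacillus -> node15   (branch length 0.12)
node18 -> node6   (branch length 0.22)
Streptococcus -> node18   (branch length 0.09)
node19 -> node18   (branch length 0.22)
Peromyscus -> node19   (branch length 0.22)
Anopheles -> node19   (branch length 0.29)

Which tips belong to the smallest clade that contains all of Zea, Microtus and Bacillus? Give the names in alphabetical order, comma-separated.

Bacillus, Danio, Microtus, Mustela, Oryzias, Pan, Prionailurus, Salmo, Salmonella, Sorghum, Tremarctos, Zea

Tracing Zea: it sits inside (Pan,Zea).
Tracing Microtus: it sits inside (Microtus,(Salmonella,Salmo)).
Tracing Bacillus: it sits inside ((Tremarctos,(Prionailurus,Mustela)),Bacillus).
The smallest clade enclosing all 3 is (((Oryzias,(((Pan,Zea),Danio),Sorghum)),(Microtus,(Salmonella,Salmo))),((Tremarctos,(Prionailurus,Mustela)),Bacillus)); the answer is its 12 terminal taxa in alphabetical order.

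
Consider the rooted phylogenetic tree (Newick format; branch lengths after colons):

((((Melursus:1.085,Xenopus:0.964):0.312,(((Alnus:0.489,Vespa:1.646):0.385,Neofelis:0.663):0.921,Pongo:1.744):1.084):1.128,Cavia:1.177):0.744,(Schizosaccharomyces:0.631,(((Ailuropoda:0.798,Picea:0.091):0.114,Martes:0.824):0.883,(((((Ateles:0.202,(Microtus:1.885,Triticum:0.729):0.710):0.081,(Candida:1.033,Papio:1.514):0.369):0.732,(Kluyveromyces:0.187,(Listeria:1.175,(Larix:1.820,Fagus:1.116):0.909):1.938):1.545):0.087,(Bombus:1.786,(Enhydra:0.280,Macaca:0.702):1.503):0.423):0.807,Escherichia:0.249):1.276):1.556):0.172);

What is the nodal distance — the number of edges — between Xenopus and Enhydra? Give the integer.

11

The MRCA of Xenopus and Enhydra is the root of the tree.
From Xenopus up to that node: 4 branches. From Enhydra up to the same node: 7 branches. Total: 4 + 7 = 11.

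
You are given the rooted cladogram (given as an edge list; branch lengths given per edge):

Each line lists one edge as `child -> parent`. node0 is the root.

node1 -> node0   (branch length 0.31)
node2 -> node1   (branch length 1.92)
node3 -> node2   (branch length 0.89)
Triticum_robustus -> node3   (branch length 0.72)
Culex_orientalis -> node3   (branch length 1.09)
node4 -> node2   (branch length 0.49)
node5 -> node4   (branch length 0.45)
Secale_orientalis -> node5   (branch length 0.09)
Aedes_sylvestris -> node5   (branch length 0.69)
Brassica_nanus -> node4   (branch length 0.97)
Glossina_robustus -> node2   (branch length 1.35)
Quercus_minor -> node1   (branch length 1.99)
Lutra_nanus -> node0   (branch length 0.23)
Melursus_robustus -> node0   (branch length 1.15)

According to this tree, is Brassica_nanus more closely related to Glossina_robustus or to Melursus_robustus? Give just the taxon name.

The MRCA of Brassica_nanus and Glossina_robustus subtends ((Triticum_robustus,Culex_orientalis),((Secale_orientalis,Aedes_sylvestris),Brassica_nanus),Glossina_robustus) (6 taxa).
The MRCA of Brassica_nanus and Melursus_robustus is the root, subtending the entire tree (9 taxa).
The first is nested inside the second, so Brassica_nanus shares a more recent common ancestor with Glossina_robustus.

Glossina_robustus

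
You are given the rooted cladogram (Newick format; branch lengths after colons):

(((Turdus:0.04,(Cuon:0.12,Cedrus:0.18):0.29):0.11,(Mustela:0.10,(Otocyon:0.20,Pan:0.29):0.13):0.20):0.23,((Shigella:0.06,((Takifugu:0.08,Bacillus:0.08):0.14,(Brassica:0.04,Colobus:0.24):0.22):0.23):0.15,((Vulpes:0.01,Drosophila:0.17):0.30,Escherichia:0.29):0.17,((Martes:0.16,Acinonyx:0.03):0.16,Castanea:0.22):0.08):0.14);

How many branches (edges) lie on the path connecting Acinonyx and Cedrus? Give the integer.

The MRCA of Acinonyx and Cedrus is the root of the tree.
From Acinonyx up to that node: 4 branches. From Cedrus up to the same node: 4 branches. Total: 4 + 4 = 8.

8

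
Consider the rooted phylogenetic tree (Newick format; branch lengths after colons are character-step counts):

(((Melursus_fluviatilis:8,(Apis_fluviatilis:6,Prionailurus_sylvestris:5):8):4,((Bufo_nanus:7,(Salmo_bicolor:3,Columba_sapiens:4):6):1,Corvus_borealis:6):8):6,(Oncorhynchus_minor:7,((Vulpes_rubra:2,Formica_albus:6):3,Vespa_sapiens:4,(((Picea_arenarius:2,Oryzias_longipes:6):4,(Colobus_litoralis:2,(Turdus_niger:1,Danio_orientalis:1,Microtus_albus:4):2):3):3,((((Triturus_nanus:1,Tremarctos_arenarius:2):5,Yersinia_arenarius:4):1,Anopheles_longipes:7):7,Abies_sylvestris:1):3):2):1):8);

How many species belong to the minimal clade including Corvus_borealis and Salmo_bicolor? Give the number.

The MRCA of Corvus_borealis and Salmo_bicolor is the node subtending ((Bufo_nanus,(Salmo_bicolor,Columba_sapiens)),Corvus_borealis).
That clade contains 4 terminal taxa: Bufo_nanus, Columba_sapiens, Corvus_borealis, Salmo_bicolor.

4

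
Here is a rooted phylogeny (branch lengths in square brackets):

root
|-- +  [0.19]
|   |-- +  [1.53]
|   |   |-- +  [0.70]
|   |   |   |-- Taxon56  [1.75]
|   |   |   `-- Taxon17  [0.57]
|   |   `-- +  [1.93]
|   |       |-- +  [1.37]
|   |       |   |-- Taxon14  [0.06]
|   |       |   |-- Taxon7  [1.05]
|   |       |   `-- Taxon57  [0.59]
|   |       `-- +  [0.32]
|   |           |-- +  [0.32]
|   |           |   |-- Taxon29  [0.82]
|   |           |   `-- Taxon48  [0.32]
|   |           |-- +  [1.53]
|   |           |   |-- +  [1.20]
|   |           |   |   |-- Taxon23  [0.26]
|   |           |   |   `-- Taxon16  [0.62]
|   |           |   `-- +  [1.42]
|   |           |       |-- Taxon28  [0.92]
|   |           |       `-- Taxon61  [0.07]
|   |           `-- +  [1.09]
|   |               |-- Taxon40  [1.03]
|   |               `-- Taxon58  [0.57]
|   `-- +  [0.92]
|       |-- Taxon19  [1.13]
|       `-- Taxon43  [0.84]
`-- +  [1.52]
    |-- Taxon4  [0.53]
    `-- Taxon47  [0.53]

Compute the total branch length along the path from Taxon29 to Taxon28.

The path runs Taxon29 → … → MRCA → … → Taxon28; the MRCA is the node subtending ((Taxon29,Taxon48),((Taxon23,Taxon16),(Taxon28,Taxon61)),(Taxon40,Taxon58)).
Branch lengths along that path: 0.82 + 0.32 + 1.53 + 1.42 + 0.92 = 5.01.

5.01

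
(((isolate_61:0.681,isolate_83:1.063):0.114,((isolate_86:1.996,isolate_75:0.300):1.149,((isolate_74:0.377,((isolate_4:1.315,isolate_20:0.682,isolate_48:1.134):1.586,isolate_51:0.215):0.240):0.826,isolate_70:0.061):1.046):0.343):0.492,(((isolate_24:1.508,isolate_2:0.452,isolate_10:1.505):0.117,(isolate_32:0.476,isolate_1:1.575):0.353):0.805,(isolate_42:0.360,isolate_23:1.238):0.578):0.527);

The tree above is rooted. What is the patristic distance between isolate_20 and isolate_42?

6.680

The path runs isolate_20 → … → MRCA → … → isolate_42; the MRCA is the root of the tree.
Branch lengths along that path: 0.682 + 1.586 + 0.240 + 0.826 + 1.046 + 0.343 + 0.492 + 0.527 + 0.578 + 0.360 = 6.680.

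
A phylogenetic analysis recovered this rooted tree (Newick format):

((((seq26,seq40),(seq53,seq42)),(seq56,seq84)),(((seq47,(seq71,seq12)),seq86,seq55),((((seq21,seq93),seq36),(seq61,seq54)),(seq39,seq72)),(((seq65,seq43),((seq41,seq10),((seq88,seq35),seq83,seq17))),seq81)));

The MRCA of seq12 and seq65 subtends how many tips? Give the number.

The MRCA of seq12 and seq65 is the node subtending (((seq47,(seq71,seq12)),seq86,seq55),((((seq21,seq93),seq36),(seq61,seq54)),(seq39,seq72)),(((seq65,seq43),((seq41,seq10),((seq88,seq35),seq83,seq17))),seq81)).
That clade contains 21 terminal taxa: seq10, seq12, seq17, seq21, seq35, seq36, seq39, seq41, seq43, seq47, seq54, seq55, seq61, seq65, seq71, seq72, seq81, seq83, seq86, seq88, seq93.

21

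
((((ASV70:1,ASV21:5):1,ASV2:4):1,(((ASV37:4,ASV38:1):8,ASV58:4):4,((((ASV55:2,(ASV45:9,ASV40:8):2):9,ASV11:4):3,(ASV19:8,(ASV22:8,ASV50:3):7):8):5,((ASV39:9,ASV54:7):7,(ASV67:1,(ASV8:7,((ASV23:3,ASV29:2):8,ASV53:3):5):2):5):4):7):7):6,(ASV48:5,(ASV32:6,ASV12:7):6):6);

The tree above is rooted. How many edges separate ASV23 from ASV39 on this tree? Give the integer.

7

The MRCA of ASV23 and ASV39 is the node subtending ((ASV39,ASV54),(ASV67,(ASV8,((ASV23,ASV29),ASV53)))).
From ASV23 up to that node: 5 branches. From ASV39 up to the same node: 2 branches. Total: 5 + 2 = 7.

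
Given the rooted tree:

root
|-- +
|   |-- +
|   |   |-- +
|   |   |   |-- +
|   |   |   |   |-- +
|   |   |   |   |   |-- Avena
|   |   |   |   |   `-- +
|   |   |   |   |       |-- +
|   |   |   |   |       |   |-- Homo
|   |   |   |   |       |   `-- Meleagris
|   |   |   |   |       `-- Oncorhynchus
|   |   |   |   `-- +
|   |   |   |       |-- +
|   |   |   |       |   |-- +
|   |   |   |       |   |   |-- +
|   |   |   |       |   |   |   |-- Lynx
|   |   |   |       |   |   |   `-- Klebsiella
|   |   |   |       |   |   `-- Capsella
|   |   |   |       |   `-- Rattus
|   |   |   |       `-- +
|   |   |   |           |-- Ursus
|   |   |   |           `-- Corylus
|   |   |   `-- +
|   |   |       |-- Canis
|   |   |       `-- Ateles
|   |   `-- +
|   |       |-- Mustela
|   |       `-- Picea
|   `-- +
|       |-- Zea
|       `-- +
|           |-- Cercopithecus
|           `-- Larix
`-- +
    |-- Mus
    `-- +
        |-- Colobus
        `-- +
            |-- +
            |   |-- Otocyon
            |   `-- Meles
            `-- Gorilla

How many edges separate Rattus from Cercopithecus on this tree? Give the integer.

The MRCA of Rattus and Cercopithecus is the node subtending (((((Avena,((Homo,Meleagris),Oncorhynchus)),((((Lynx,Klebsiella),Capsella),Rattus),(Ursus,Corylus))),(Canis,Ateles)),(Mustela,Picea)),(Zea,(Cercopithecus,Larix))).
From Rattus up to that node: 6 branches. From Cercopithecus up to the same node: 3 branches. Total: 6 + 3 = 9.

9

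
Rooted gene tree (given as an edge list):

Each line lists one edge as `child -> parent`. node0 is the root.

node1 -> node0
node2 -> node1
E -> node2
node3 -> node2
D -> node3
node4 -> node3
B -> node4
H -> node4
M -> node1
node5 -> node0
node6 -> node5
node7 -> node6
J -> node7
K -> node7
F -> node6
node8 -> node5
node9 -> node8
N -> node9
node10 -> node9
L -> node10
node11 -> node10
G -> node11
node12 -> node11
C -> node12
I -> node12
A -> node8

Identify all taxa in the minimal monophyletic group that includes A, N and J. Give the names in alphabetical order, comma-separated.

Tracing A: it sits inside ((N,(L,(G,(C,I)))),A).
Tracing N: it sits inside (N,(L,(G,(C,I)))).
Tracing J: it sits inside (J,K).
The smallest clade enclosing all 3 is (((J,K),F),((N,(L,(G,(C,I)))),A)); the answer is its 9 terminal taxa in alphabetical order.

A, C, F, G, I, J, K, L, N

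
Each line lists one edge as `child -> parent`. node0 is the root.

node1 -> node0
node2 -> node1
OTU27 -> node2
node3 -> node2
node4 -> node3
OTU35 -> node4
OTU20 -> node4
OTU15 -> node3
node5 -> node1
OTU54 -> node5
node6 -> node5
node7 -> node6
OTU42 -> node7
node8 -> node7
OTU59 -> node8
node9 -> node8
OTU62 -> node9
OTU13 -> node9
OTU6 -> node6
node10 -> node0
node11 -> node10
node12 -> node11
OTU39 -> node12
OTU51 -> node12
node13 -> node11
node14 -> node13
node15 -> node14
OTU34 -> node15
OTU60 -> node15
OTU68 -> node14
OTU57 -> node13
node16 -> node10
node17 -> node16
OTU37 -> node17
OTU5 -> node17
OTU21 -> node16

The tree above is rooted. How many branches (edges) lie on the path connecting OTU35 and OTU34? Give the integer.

11

The MRCA of OTU35 and OTU34 is the root of the tree.
From OTU35 up to that node: 5 branches. From OTU34 up to the same node: 6 branches. Total: 5 + 6 = 11.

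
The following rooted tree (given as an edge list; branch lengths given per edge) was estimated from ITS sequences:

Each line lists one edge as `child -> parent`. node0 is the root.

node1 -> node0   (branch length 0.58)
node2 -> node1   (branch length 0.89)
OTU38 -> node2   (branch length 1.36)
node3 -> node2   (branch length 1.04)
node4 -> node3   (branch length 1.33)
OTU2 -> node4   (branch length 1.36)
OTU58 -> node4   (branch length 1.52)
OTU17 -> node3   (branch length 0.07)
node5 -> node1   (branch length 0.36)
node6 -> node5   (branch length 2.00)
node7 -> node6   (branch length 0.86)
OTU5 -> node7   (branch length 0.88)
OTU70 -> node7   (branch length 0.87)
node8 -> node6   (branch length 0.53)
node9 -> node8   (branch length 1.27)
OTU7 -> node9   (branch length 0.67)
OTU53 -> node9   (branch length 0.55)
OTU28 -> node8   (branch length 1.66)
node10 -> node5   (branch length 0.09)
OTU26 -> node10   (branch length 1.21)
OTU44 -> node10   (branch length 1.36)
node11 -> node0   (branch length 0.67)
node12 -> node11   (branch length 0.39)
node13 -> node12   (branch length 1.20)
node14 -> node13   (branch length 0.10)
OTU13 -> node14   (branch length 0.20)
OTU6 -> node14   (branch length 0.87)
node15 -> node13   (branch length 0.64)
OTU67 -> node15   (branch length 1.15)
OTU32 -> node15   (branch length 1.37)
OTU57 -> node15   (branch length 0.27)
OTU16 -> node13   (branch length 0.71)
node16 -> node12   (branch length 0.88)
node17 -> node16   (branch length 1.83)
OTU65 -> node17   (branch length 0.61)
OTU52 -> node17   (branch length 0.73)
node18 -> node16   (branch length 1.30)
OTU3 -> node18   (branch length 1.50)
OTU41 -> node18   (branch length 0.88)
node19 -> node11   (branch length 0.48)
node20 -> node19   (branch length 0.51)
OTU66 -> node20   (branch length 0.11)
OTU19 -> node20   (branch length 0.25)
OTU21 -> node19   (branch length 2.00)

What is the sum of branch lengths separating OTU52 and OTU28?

9.63

The path runs OTU52 → … → MRCA → … → OTU28; the MRCA is the root of the tree.
Branch lengths along that path: 0.73 + 1.83 + 0.88 + 0.39 + 0.67 + 0.58 + 0.36 + 2.00 + 0.53 + 1.66 = 9.63.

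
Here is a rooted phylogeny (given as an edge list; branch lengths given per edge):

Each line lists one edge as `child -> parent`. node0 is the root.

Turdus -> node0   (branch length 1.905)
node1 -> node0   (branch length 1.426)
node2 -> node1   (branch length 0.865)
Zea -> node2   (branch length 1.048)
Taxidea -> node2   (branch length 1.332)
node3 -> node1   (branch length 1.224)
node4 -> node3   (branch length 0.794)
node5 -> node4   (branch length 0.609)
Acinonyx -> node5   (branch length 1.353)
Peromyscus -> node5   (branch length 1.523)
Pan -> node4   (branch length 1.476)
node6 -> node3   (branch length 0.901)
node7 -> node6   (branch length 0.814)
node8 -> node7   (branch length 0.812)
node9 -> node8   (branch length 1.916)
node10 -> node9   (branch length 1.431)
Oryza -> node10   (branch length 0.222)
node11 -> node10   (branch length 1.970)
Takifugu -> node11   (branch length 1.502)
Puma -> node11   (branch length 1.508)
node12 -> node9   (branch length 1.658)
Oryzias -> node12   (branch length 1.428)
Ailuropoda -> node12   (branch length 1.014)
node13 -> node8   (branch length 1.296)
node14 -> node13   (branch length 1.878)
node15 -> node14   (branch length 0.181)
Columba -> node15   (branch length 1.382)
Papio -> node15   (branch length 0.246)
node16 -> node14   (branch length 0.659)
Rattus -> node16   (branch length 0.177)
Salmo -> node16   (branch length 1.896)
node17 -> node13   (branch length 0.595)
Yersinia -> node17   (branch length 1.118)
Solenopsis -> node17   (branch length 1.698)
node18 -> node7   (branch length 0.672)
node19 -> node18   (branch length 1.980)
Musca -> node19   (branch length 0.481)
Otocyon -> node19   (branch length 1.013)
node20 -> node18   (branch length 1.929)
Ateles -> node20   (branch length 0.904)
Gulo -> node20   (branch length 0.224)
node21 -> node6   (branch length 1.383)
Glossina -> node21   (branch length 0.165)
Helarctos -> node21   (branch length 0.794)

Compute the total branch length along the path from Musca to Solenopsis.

The path runs Musca → … → MRCA → … → Solenopsis; the MRCA is the node subtending ((((Oryza,(Takifugu,Puma)),(Oryzias,Ailuropoda)),(((Columba,Papio),(Rattus,Salmo)),(Yersinia,Solenopsis))),((Musca,Otocyon),(Ateles,Gulo))).
Branch lengths along that path: 0.481 + 1.980 + 0.672 + 0.812 + 1.296 + 0.595 + 1.698 = 7.534.

7.534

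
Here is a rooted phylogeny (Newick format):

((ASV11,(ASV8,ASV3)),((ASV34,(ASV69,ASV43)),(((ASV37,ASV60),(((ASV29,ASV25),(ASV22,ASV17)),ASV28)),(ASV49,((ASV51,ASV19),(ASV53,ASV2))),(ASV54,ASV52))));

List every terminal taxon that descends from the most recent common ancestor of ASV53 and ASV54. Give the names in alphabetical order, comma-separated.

Tracing ASV53: it sits inside (ASV53,ASV2).
Tracing ASV54: it sits inside (ASV54,ASV52).
The smallest clade enclosing both is (((ASV37,ASV60),(((ASV29,ASV25),(ASV22,ASV17)),ASV28)),(ASV49,((ASV51,ASV19),(ASV53,ASV2))),(ASV54,ASV52)); the answer is its 14 terminal taxa in alphabetical order.

ASV17, ASV19, ASV2, ASV22, ASV25, ASV28, ASV29, ASV37, ASV49, ASV51, ASV52, ASV53, ASV54, ASV60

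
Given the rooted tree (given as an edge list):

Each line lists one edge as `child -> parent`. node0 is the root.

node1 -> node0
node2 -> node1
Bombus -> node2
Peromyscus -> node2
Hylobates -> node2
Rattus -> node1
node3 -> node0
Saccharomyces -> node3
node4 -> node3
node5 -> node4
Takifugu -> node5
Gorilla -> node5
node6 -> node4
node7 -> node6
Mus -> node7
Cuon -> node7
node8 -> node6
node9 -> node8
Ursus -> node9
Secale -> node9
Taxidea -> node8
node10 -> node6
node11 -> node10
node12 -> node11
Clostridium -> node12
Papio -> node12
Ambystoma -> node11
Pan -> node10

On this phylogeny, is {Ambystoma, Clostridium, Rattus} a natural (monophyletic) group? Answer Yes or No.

No

The MRCA of the listed taxa is the root, so the smallest clade containing them is the whole tree.
That clade also contains Bombus, Cuon, Gorilla, Hylobates, Mus, Pan, Papio, Peromyscus, Saccharomyces, Secale, Takifugu, Taxidea, Ursus, which are not in the proposed group, so the group is not monophyletic.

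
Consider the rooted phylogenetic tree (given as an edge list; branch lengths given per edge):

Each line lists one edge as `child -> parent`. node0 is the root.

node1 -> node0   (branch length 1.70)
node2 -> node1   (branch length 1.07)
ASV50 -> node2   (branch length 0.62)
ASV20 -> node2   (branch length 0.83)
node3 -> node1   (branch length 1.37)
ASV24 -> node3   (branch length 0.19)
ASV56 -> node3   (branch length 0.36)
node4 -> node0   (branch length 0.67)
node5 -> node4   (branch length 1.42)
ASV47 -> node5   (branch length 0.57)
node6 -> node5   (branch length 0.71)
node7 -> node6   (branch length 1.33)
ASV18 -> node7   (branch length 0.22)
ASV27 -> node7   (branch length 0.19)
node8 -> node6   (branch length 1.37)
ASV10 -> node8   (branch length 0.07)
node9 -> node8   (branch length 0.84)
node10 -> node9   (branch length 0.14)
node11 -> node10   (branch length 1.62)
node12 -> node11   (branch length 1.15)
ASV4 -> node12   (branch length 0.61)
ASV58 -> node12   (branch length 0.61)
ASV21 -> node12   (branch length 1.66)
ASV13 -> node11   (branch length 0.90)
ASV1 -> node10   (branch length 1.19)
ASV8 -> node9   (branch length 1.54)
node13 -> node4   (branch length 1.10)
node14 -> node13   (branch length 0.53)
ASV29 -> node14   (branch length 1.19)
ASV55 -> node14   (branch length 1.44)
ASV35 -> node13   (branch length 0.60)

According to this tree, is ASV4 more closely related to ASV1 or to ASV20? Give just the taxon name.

The MRCA of ASV4 and ASV1 subtends (((ASV4,ASV58,ASV21),ASV13),ASV1) (5 taxa).
The MRCA of ASV4 and ASV20 is the root, subtending the entire tree (17 taxa).
The first is nested inside the second, so ASV4 shares a more recent common ancestor with ASV1.

ASV1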